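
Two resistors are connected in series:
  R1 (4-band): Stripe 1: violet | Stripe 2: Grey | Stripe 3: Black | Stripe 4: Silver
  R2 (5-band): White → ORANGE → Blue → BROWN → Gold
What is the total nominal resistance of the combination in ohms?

R1: violet, grey → 78; black ×1 → 78 Ω.
R2: white, orange, blue → 936; brown ×10 → 9360 Ω.
Series: 78 + 9360 = 9438 Ω.

9438 Ω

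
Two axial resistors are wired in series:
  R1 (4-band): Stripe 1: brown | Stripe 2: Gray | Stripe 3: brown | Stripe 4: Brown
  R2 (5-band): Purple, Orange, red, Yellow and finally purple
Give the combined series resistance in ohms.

7320180 Ω

R1: brown, grey → 18; brown ×10 → 180 Ω.
R2: violet, orange, red → 732; yellow ×10^4 → 7320000 Ω.
Series: 180 + 7320000 = 7320180 Ω.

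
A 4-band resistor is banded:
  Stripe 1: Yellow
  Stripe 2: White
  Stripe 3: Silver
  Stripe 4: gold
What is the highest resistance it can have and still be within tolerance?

Yellow → 4 (first significant figure)
White → 9 (second significant figure)
Silver → ×0.01 multiplier
Gold → ±5% tolerance
49 × 0.01 = 0.49 Ω
Highest = 0.49 × (1 + 5/100) = 0.5145 Ω.

0.5145 Ω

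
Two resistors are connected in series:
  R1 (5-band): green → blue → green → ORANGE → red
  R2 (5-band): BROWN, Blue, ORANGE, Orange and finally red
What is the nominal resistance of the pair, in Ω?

R1: green, blue, green → 565; orange ×10^3 → 565000 Ω.
R2: brown, blue, orange → 163; orange ×10^3 → 163000 Ω.
Series: 565000 + 163000 = 728000 Ω.

728000 Ω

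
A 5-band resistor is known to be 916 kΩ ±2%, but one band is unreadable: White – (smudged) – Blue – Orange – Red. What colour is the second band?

brown

916000 Ω = 916 × 10^3.
The second band gives digit 1 of the significand, and 1 is brown.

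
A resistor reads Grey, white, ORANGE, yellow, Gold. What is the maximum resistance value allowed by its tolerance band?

Grey → 8 (first significant figure)
White → 9 (second significant figure)
Orange → 3 (third significant figure)
Yellow → ×10^4 multiplier
Gold → ±5% tolerance
893 × 10000 = 8930000 Ω
Maximum = 8930000 × (1 + 5/100) = 9376500 Ω.

9376500 Ω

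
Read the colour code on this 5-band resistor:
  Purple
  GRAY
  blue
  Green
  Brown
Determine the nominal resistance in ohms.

78600000 Ω

Violet → 7 (first significant figure)
Grey → 8 (second significant figure)
Blue → 6 (third significant figure)
Green → ×10^5 multiplier
786 × 100000 = 78600000 Ω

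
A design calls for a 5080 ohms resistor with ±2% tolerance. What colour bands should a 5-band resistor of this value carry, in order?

green, black, grey, brown, red

5080 Ω = 508 × 10^1.
5 → green
0 → black
8 → grey
Multiplier 10^1 → brown.
±2% tolerance → red.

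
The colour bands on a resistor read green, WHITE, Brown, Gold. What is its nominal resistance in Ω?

590 Ω

Green → 5 (first significant figure)
White → 9 (second significant figure)
Brown → ×10 multiplier
59 × 10 = 590 Ω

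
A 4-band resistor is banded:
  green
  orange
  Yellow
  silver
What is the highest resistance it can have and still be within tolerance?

Green → 5 (first significant figure)
Orange → 3 (second significant figure)
Yellow → ×10^4 multiplier
Silver → ±10% tolerance
53 × 10000 = 530000 Ω
Highest = 530000 × (1 + 10/100) = 583000 Ω.

583000 Ω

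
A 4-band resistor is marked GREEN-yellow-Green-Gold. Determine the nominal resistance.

Green → 5 (first significant figure)
Yellow → 4 (second significant figure)
Green → ×10^5 multiplier
54 × 100000 = 5400000 Ω

5400000 Ω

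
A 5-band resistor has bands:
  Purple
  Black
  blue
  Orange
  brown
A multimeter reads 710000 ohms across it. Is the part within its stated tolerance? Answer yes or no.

Violet → 7 (first significant figure)
Black → 0 (second significant figure)
Blue → 6 (third significant figure)
Orange → ×10^3 multiplier
Brown → ±1% tolerance
706 × 1000 = 706000 Ω
Allowed range: 698940 Ω to 713060 Ω.
710000 ohms lies inside that range.

yes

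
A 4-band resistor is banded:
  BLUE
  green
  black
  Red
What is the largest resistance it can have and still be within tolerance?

Blue → 6 (first significant figure)
Green → 5 (second significant figure)
Black → ×1 multiplier
Red → ±2% tolerance
65 × 1 = 65 Ω
Largest = 65 × (1 + 2/100) = 66.3 Ω.

66.3 Ω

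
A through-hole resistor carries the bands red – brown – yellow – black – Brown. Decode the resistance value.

214 Ω

Red → 2 (first significant figure)
Brown → 1 (second significant figure)
Yellow → 4 (third significant figure)
Black → ×1 multiplier
214 × 1 = 214 Ω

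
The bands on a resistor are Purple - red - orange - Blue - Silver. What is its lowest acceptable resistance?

Violet → 7 (first significant figure)
Red → 2 (second significant figure)
Orange → 3 (third significant figure)
Blue → ×10^6 multiplier
Silver → ±10% tolerance
723 × 1000000 = 723000000 Ω
Lowest = 723000000 × (1 − 10/100) = 650700000 Ω.

650700000 Ω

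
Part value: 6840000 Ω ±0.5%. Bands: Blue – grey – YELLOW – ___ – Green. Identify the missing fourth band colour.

yellow

6840000 Ω = 684 × 10^4.
The fourth band is the multiplier, 10^4, which is yellow.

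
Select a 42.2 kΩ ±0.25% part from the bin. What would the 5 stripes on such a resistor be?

42200 Ω = 422 × 10^2.
4 → yellow
2 → red
2 → red
Multiplier 10^2 → red.
±0.25% tolerance → blue.

yellow, red, red, red, blue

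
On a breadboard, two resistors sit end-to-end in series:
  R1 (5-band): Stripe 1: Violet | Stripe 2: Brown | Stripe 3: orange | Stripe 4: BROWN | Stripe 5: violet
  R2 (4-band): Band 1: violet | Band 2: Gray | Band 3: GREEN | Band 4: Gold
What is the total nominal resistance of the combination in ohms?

7807130 Ω

R1: violet, brown, orange → 713; brown ×10 → 7130 Ω.
R2: violet, grey → 78; green ×10^5 → 7800000 Ω.
Series: 7130 + 7800000 = 7807130 Ω.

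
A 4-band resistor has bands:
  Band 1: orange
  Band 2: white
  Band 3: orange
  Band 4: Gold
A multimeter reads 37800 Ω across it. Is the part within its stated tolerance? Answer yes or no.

yes

Orange → 3 (first significant figure)
White → 9 (second significant figure)
Orange → ×10^3 multiplier
Gold → ±5% tolerance
39 × 1000 = 39000 Ω
Allowed range: 37050 Ω to 40950 Ω.
37800 Ω lies inside that range.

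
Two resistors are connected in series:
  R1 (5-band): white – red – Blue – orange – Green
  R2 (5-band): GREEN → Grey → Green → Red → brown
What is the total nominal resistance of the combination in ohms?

R1: white, red, blue → 926; orange ×10^3 → 926000 Ω.
R2: green, grey, green → 585; red ×10^2 → 58500 Ω.
Series: 926000 + 58500 = 984500 Ω.

984500 Ω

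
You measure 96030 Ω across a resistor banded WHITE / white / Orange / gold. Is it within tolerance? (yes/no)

White → 9 (first significant figure)
White → 9 (second significant figure)
Orange → ×10^3 multiplier
Gold → ±5% tolerance
99 × 1000 = 99000 Ω
Allowed range: 94050 Ω to 103950 Ω.
96030 Ω lies inside that range.

yes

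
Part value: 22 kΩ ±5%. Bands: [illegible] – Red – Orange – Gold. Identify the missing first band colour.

red

22000 Ω = 22 × 10^3.
The first band gives digit 2 of the significand, and 2 is red.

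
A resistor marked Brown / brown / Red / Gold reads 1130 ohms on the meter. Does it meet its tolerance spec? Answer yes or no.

yes

Brown → 1 (first significant figure)
Brown → 1 (second significant figure)
Red → ×10^2 multiplier
Gold → ±5% tolerance
11 × 100 = 1100 Ω
Allowed range: 1045 Ω to 1155 Ω.
1130 ohms lies inside that range.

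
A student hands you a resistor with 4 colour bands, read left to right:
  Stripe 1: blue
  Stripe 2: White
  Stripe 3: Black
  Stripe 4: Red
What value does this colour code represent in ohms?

69 Ω

Blue → 6 (first significant figure)
White → 9 (second significant figure)
Black → ×1 multiplier
69 × 1 = 69 Ω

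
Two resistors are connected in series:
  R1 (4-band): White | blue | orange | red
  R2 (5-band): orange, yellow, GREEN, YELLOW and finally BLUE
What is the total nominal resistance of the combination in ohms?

3546000 Ω

R1: white, blue → 96; orange ×10^3 → 96000 Ω.
R2: orange, yellow, green → 345; yellow ×10^4 → 3450000 Ω.
Series: 96000 + 3450000 = 3546000 Ω.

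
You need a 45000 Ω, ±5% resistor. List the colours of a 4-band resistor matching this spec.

yellow, green, orange, gold

45000 Ω = 45 × 10^3.
4 → yellow
5 → green
Multiplier 10^3 → orange.
±5% tolerance → gold.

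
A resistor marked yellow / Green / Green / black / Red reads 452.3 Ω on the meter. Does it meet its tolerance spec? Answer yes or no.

yes

Yellow → 4 (first significant figure)
Green → 5 (second significant figure)
Green → 5 (third significant figure)
Black → ×1 multiplier
Red → ±2% tolerance
455 × 1 = 455 Ω
Allowed range: 445.9 Ω to 464.1 Ω.
452.3 Ω lies inside that range.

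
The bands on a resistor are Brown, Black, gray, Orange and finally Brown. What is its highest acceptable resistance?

Brown → 1 (first significant figure)
Black → 0 (second significant figure)
Grey → 8 (third significant figure)
Orange → ×10^3 multiplier
Brown → ±1% tolerance
108 × 1000 = 108000 Ω
Highest = 108000 × (1 + 1/100) = 109080 Ω.

109080 Ω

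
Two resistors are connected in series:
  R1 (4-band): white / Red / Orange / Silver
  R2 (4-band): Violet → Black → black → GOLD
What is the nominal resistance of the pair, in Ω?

92070 Ω

R1: white, red → 92; orange ×10^3 → 92000 Ω.
R2: violet, black → 70; black ×1 → 70 Ω.
Series: 92000 + 70 = 92070 Ω.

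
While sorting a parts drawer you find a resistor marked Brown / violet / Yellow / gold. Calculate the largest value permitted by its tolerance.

Brown → 1 (first significant figure)
Violet → 7 (second significant figure)
Yellow → ×10^4 multiplier
Gold → ±5% tolerance
17 × 10000 = 170000 Ω
Largest = 170000 × (1 + 5/100) = 178500 Ω.

178500 Ω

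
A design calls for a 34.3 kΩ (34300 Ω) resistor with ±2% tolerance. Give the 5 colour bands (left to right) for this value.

34300 Ω = 343 × 10^2.
3 → orange
4 → yellow
3 → orange
Multiplier 10^2 → red.
±2% tolerance → red.

orange, yellow, orange, red, red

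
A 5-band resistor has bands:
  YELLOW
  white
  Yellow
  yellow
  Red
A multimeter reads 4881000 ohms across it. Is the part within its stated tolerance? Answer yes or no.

yes

Yellow → 4 (first significant figure)
White → 9 (second significant figure)
Yellow → 4 (third significant figure)
Yellow → ×10^4 multiplier
Red → ±2% tolerance
494 × 10000 = 4940000 Ω
Allowed range: 4841200 Ω to 5038800 Ω.
4881000 ohms lies inside that range.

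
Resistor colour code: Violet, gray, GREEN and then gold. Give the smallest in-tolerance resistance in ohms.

7410000 Ω

Violet → 7 (first significant figure)
Grey → 8 (second significant figure)
Green → ×10^5 multiplier
Gold → ±5% tolerance
78 × 100000 = 7800000 Ω
Smallest = 7800000 × (1 − 5/100) = 7410000 Ω.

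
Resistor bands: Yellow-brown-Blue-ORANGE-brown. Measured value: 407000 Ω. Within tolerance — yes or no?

no

Yellow → 4 (first significant figure)
Brown → 1 (second significant figure)
Blue → 6 (third significant figure)
Orange → ×10^3 multiplier
Brown → ±1% tolerance
416 × 1000 = 416000 Ω
Allowed range: 411840 Ω to 420160 Ω.
407000 Ω lies outside that range.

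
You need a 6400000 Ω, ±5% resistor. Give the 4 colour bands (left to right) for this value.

blue, yellow, green, gold

6400000 Ω = 64 × 10^5.
6 → blue
4 → yellow
Multiplier 10^5 → green.
±5% tolerance → gold.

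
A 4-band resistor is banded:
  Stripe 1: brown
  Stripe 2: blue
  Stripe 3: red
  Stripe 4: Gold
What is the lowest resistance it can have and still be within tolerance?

1520 Ω

Brown → 1 (first significant figure)
Blue → 6 (second significant figure)
Red → ×10^2 multiplier
Gold → ±5% tolerance
16 × 100 = 1600 Ω
Lowest = 1600 × (1 − 5/100) = 1520 Ω.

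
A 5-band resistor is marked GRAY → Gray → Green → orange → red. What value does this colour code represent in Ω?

Grey → 8 (first significant figure)
Grey → 8 (second significant figure)
Green → 5 (third significant figure)
Orange → ×10^3 multiplier
885 × 1000 = 885000 Ω

885000 Ω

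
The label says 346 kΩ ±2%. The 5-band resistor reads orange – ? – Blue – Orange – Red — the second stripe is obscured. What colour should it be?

346000 Ω = 346 × 10^3.
The second band gives digit 4 of the significand, and 4 is yellow.

yellow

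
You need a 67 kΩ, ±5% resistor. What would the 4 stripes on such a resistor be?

blue, violet, orange, gold

67000 Ω = 67 × 10^3.
6 → blue
7 → violet
Multiplier 10^3 → orange.
±5% tolerance → gold.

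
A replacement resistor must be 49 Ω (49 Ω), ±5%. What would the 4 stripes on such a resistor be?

yellow, white, black, gold

49 Ω = 49 × 10^0.
4 → yellow
9 → white
Multiplier 10^0 → black.
±5% tolerance → gold.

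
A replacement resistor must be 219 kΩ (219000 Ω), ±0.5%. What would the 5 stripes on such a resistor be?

red, brown, white, orange, green

219000 Ω = 219 × 10^3.
2 → red
1 → brown
9 → white
Multiplier 10^3 → orange.
±0.5% tolerance → green.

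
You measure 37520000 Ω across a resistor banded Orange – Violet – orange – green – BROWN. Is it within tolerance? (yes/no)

Orange → 3 (first significant figure)
Violet → 7 (second significant figure)
Orange → 3 (third significant figure)
Green → ×10^5 multiplier
Brown → ±1% tolerance
373 × 100000 = 37300000 Ω
Allowed range: 36927000 Ω to 37673000 Ω.
37520000 Ω lies inside that range.

yes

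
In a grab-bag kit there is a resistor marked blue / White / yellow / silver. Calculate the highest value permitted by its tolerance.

Blue → 6 (first significant figure)
White → 9 (second significant figure)
Yellow → ×10^4 multiplier
Silver → ±10% tolerance
69 × 10000 = 690000 Ω
Highest = 690000 × (1 + 10/100) = 759000 Ω.

759000 Ω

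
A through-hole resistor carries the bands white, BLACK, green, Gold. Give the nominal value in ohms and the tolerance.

9000000 Ω ±5%

White → 9 (first significant figure)
Black → 0 (second significant figure)
Green → ×10^5 multiplier
Gold → ±5% tolerance
90 × 100000 = 9000000 Ω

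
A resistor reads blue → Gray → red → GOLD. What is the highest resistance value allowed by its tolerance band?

Blue → 6 (first significant figure)
Grey → 8 (second significant figure)
Red → ×10^2 multiplier
Gold → ±5% tolerance
68 × 100 = 6800 Ω
Highest = 6800 × (1 + 5/100) = 7140 Ω.

7140 Ω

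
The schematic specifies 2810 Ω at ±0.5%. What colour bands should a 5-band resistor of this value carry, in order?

2810 Ω = 281 × 10^1.
2 → red
8 → grey
1 → brown
Multiplier 10^1 → brown.
±0.5% tolerance → green.

red, grey, brown, brown, green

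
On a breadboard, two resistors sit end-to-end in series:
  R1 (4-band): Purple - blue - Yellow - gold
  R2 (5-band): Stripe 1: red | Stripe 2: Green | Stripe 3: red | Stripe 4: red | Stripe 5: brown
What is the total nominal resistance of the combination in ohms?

R1: violet, blue → 76; yellow ×10^4 → 760000 Ω.
R2: red, green, red → 252; red ×10^2 → 25200 Ω.
Series: 760000 + 25200 = 785200 Ω.

785200 Ω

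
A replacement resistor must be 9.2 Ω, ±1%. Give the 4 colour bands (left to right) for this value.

white, red, gold, brown

9.2 Ω = 92 × 10^-1.
9 → white
2 → red
Multiplier 10^-1 → gold.
±1% tolerance → brown.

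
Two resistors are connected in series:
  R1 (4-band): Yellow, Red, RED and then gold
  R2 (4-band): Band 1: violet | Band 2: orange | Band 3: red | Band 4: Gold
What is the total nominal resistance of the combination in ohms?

R1: yellow, red → 42; red ×10^2 → 4200 Ω.
R2: violet, orange → 73; red ×10^2 → 7300 Ω.
Series: 4200 + 7300 = 11500 Ω.

11500 Ω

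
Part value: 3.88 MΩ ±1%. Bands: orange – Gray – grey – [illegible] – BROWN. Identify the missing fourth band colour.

3880000 Ω = 388 × 10^4.
The fourth band is the multiplier, 10^4, which is yellow.

yellow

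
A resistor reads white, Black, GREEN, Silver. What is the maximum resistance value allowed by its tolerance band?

White → 9 (first significant figure)
Black → 0 (second significant figure)
Green → ×10^5 multiplier
Silver → ±10% tolerance
90 × 100000 = 9000000 Ω
Maximum = 9000000 × (1 + 10/100) = 9900000 Ω.

9900000 Ω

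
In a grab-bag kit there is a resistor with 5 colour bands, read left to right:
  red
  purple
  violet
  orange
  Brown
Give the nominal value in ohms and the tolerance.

277000 Ω ±1%

Red → 2 (first significant figure)
Violet → 7 (second significant figure)
Violet → 7 (third significant figure)
Orange → ×10^3 multiplier
Brown → ±1% tolerance
277 × 1000 = 277000 Ω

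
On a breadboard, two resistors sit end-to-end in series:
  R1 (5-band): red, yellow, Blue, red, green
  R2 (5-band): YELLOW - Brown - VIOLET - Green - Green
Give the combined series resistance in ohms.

R1: red, yellow, blue → 246; red ×10^2 → 24600 Ω.
R2: yellow, brown, violet → 417; green ×10^5 → 41700000 Ω.
Series: 24600 + 41700000 = 41724600 Ω.

41724600 Ω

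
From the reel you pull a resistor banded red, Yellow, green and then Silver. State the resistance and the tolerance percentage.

Red → 2 (first significant figure)
Yellow → 4 (second significant figure)
Green → ×10^5 multiplier
Silver → ±10% tolerance
24 × 100000 = 2400000 Ω

2400000 Ω ±10%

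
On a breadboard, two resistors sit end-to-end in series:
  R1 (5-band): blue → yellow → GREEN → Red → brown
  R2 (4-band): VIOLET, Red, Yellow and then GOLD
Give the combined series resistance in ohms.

784500 Ω

R1: blue, yellow, green → 645; red ×10^2 → 64500 Ω.
R2: violet, red → 72; yellow ×10^4 → 720000 Ω.
Series: 64500 + 720000 = 784500 Ω.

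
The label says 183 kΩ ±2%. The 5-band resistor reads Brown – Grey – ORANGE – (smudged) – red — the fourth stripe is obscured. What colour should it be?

183000 Ω = 183 × 10^3.
The fourth band is the multiplier, 10^3, which is orange.

orange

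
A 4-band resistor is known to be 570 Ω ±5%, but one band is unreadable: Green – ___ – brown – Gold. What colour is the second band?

violet

570 Ω = 57 × 10^1.
The second band gives digit 7 of the significand, and 7 is violet.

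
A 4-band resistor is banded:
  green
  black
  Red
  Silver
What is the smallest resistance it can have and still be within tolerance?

Green → 5 (first significant figure)
Black → 0 (second significant figure)
Red → ×10^2 multiplier
Silver → ±10% tolerance
50 × 100 = 5000 Ω
Smallest = 5000 × (1 − 10/100) = 4500 Ω.

4500 Ω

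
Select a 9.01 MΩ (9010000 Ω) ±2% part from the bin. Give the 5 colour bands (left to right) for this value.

9010000 Ω = 901 × 10^4.
9 → white
0 → black
1 → brown
Multiplier 10^4 → yellow.
±2% tolerance → red.

white, black, brown, yellow, red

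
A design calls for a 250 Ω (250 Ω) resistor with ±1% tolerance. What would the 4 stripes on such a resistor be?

red, green, brown, brown

250 Ω = 25 × 10^1.
2 → red
5 → green
Multiplier 10^1 → brown.
±1% tolerance → brown.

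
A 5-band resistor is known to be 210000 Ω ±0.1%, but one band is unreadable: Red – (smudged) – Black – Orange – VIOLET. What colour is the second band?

brown

210000 Ω = 210 × 10^3.
The second band gives digit 1 of the significand, and 1 is brown.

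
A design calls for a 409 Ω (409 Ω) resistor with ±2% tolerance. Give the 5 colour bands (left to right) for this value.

yellow, black, white, black, red

409 Ω = 409 × 10^0.
4 → yellow
0 → black
9 → white
Multiplier 10^0 → black.
±2% tolerance → red.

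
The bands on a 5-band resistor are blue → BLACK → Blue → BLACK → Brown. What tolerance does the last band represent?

±1%

The last band, brown, is the tolerance band.
Brown corresponds to ±1%.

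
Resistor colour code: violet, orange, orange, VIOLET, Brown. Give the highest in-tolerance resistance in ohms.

Violet → 7 (first significant figure)
Orange → 3 (second significant figure)
Orange → 3 (third significant figure)
Violet → ×10^7 multiplier
Brown → ±1% tolerance
733 × 10000000 = 7330000000 Ω
Highest = 7330000000 × (1 + 1/100) = 7403300000 Ω.

7403300000 Ω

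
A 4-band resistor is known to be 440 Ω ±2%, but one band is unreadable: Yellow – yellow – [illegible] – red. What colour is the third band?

brown

440 Ω = 44 × 10^1.
The third band is the multiplier, 10^1, which is brown.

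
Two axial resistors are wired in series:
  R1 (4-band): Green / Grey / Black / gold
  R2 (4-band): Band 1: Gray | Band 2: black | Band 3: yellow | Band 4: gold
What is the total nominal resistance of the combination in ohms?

R1: green, grey → 58; black ×1 → 58 Ω.
R2: grey, black → 80; yellow ×10^4 → 800000 Ω.
Series: 58 + 800000 = 800058 Ω.

800058 Ω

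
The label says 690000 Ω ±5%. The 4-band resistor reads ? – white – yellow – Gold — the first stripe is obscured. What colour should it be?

blue

690000 Ω = 69 × 10^4.
The first band gives digit 6 of the significand, and 6 is blue.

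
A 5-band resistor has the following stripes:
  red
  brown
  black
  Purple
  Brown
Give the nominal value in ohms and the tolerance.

Red → 2 (first significant figure)
Brown → 1 (second significant figure)
Black → 0 (third significant figure)
Violet → ×10^7 multiplier
Brown → ±1% tolerance
210 × 10000000 = 2100000000 Ω

2100000000 Ω ±1%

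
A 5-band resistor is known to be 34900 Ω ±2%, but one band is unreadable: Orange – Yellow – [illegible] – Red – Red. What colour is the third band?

34900 Ω = 349 × 10^2.
The third band gives digit 9 of the significand, and 9 is white.

white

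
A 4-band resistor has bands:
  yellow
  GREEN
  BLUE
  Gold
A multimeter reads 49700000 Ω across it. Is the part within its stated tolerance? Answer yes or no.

Yellow → 4 (first significant figure)
Green → 5 (second significant figure)
Blue → ×10^6 multiplier
Gold → ±5% tolerance
45 × 1000000 = 45000000 Ω
Allowed range: 42750000 Ω to 47250000 Ω.
49700000 Ω lies outside that range.

no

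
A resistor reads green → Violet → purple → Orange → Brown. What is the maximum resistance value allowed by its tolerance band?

Green → 5 (first significant figure)
Violet → 7 (second significant figure)
Violet → 7 (third significant figure)
Orange → ×10^3 multiplier
Brown → ±1% tolerance
577 × 1000 = 577000 Ω
Maximum = 577000 × (1 + 1/100) = 582770 Ω.

582770 Ω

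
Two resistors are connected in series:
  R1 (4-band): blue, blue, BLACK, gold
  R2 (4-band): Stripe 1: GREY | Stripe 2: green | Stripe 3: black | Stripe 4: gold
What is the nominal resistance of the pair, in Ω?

151 Ω

R1: blue, blue → 66; black ×1 → 66 Ω.
R2: grey, green → 85; black ×1 → 85 Ω.
Series: 66 + 85 = 151 Ω.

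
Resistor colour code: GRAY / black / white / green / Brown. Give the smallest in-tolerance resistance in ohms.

80091000 Ω

Grey → 8 (first significant figure)
Black → 0 (second significant figure)
White → 9 (third significant figure)
Green → ×10^5 multiplier
Brown → ±1% tolerance
809 × 100000 = 80900000 Ω
Smallest = 80900000 × (1 − 1/100) = 80091000 Ω.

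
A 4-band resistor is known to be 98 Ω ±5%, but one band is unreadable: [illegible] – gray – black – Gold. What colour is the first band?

98 Ω = 98 × 10^0.
The first band gives digit 9 of the significand, and 9 is white.

white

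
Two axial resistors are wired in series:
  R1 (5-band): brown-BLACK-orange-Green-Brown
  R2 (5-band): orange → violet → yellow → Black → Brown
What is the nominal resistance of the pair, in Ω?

R1: brown, black, orange → 103; green ×10^5 → 10300000 Ω.
R2: orange, violet, yellow → 374; black ×1 → 374 Ω.
Series: 10300000 + 374 = 10300374 Ω.

10300374 Ω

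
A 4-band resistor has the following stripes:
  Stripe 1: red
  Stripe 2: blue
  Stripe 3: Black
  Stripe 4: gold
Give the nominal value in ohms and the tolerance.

26 Ω ±5%

Red → 2 (first significant figure)
Blue → 6 (second significant figure)
Black → ×1 multiplier
Gold → ±5% tolerance
26 × 1 = 26 Ω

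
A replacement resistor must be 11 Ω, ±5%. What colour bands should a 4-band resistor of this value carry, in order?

11 Ω = 11 × 10^0.
1 → brown
1 → brown
Multiplier 10^0 → black.
±5% tolerance → gold.

brown, brown, black, gold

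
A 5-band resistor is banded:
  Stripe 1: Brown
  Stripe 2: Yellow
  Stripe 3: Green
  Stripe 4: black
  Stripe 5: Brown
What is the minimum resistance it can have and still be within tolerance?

143.55 Ω

Brown → 1 (first significant figure)
Yellow → 4 (second significant figure)
Green → 5 (third significant figure)
Black → ×1 multiplier
Brown → ±1% tolerance
145 × 1 = 145 Ω
Minimum = 145 × (1 − 1/100) = 143.55 Ω.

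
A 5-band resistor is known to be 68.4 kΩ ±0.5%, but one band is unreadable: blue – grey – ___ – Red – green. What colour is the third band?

68400 Ω = 684 × 10^2.
The third band gives digit 4 of the significand, and 4 is yellow.

yellow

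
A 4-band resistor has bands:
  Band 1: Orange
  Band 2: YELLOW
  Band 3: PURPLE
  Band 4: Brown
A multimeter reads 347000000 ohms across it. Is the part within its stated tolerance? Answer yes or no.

Orange → 3 (first significant figure)
Yellow → 4 (second significant figure)
Violet → ×10^7 multiplier
Brown → ±1% tolerance
34 × 10000000 = 340000000 Ω
Allowed range: 336600000 Ω to 343400000 Ω.
347000000 ohms lies outside that range.

no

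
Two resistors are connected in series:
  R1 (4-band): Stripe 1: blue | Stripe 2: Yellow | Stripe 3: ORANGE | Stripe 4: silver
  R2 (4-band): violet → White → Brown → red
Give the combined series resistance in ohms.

64790 Ω

R1: blue, yellow → 64; orange ×10^3 → 64000 Ω.
R2: violet, white → 79; brown ×10 → 790 Ω.
Series: 64000 + 790 = 64790 Ω.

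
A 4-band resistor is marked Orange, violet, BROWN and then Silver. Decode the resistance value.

Orange → 3 (first significant figure)
Violet → 7 (second significant figure)
Brown → ×10 multiplier
37 × 10 = 370 Ω

370 Ω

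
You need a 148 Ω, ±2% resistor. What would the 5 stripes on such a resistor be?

brown, yellow, grey, black, red

148 Ω = 148 × 10^0.
1 → brown
4 → yellow
8 → grey
Multiplier 10^0 → black.
±2% tolerance → red.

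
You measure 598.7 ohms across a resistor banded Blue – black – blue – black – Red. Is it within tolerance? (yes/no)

Blue → 6 (first significant figure)
Black → 0 (second significant figure)
Blue → 6 (third significant figure)
Black → ×1 multiplier
Red → ±2% tolerance
606 × 1 = 606 Ω
Allowed range: 593.88 Ω to 618.12 Ω.
598.7 ohms lies inside that range.

yes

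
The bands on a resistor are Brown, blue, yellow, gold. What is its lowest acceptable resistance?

Brown → 1 (first significant figure)
Blue → 6 (second significant figure)
Yellow → ×10^4 multiplier
Gold → ±5% tolerance
16 × 10000 = 160000 Ω
Lowest = 160000 × (1 − 5/100) = 152000 Ω.

152000 Ω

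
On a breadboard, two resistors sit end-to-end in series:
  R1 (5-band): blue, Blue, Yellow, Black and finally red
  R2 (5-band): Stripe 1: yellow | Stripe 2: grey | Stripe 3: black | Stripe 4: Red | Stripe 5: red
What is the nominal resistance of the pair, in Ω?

R1: blue, blue, yellow → 664; black ×1 → 664 Ω.
R2: yellow, grey, black → 480; red ×10^2 → 48000 Ω.
Series: 664 + 48000 = 48664 Ω.

48664 Ω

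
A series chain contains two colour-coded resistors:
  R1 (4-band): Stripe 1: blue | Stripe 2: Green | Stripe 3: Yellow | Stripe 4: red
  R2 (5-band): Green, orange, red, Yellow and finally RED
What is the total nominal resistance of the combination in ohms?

5970000 Ω

R1: blue, green → 65; yellow ×10^4 → 650000 Ω.
R2: green, orange, red → 532; yellow ×10^4 → 5320000 Ω.
Series: 650000 + 5320000 = 5970000 Ω.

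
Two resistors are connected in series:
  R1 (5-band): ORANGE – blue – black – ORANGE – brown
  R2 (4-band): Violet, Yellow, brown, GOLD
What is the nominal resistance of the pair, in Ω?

360740 Ω

R1: orange, blue, black → 360; orange ×10^3 → 360000 Ω.
R2: violet, yellow → 74; brown ×10 → 740 Ω.
Series: 360000 + 740 = 360740 Ω.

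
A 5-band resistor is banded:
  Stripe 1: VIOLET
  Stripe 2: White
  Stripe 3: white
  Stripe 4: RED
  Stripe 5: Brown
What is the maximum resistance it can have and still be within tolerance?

Violet → 7 (first significant figure)
White → 9 (second significant figure)
White → 9 (third significant figure)
Red → ×10^2 multiplier
Brown → ±1% tolerance
799 × 100 = 79900 Ω
Maximum = 79900 × (1 + 1/100) = 80699 Ω.

80699 Ω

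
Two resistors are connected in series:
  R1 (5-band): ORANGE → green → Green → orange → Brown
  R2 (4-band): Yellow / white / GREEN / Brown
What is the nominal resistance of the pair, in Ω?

R1: orange, green, green → 355; orange ×10^3 → 355000 Ω.
R2: yellow, white → 49; green ×10^5 → 4900000 Ω.
Series: 355000 + 4900000 = 5255000 Ω.

5255000 Ω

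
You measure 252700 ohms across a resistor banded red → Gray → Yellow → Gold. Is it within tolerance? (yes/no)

no

Red → 2 (first significant figure)
Grey → 8 (second significant figure)
Yellow → ×10^4 multiplier
Gold → ±5% tolerance
28 × 10000 = 280000 Ω
Allowed range: 266000 Ω to 294000 Ω.
252700 ohms lies outside that range.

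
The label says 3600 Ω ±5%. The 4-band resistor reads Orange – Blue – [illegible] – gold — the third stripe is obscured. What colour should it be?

red

3600 Ω = 36 × 10^2.
The third band is the multiplier, 10^2, which is red.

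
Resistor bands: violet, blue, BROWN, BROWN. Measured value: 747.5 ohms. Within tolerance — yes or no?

no

Violet → 7 (first significant figure)
Blue → 6 (second significant figure)
Brown → ×10 multiplier
Brown → ±1% tolerance
76 × 10 = 760 Ω
Allowed range: 752.4 Ω to 767.6 Ω.
747.5 ohms lies outside that range.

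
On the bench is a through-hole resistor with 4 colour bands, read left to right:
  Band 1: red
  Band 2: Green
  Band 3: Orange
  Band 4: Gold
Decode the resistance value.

Red → 2 (first significant figure)
Green → 5 (second significant figure)
Orange → ×10^3 multiplier
25 × 1000 = 25000 Ω

25000 Ω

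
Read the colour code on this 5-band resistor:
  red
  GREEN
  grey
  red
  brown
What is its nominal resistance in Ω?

25800 Ω

Red → 2 (first significant figure)
Green → 5 (second significant figure)
Grey → 8 (third significant figure)
Red → ×10^2 multiplier
258 × 100 = 25800 Ω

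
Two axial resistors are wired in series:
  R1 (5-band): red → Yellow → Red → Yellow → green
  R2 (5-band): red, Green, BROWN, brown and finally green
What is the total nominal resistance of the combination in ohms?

R1: red, yellow, red → 242; yellow ×10^4 → 2420000 Ω.
R2: red, green, brown → 251; brown ×10 → 2510 Ω.
Series: 2420000 + 2510 = 2422510 Ω.

2422510 Ω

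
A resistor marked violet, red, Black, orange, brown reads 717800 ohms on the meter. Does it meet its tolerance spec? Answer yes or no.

yes

Violet → 7 (first significant figure)
Red → 2 (second significant figure)
Black → 0 (third significant figure)
Orange → ×10^3 multiplier
Brown → ±1% tolerance
720 × 1000 = 720000 Ω
Allowed range: 712800 Ω to 727200 Ω.
717800 ohms lies inside that range.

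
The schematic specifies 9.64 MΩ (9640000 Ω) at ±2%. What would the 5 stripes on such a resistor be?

white, blue, yellow, yellow, red

9640000 Ω = 964 × 10^4.
9 → white
6 → blue
4 → yellow
Multiplier 10^4 → yellow.
±2% tolerance → red.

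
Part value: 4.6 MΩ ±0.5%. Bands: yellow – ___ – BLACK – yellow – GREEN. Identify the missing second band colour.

blue

4600000 Ω = 460 × 10^4.
The second band gives digit 6 of the significand, and 6 is blue.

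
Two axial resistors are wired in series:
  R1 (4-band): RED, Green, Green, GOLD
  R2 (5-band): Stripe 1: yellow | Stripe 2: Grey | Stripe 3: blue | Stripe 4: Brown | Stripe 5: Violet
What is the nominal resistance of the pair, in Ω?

R1: red, green → 25; green ×10^5 → 2500000 Ω.
R2: yellow, grey, blue → 486; brown ×10 → 4860 Ω.
Series: 2500000 + 4860 = 2504860 Ω.

2504860 Ω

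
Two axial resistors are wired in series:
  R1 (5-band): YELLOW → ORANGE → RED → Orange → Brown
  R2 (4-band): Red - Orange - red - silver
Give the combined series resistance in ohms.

434300 Ω

R1: yellow, orange, red → 432; orange ×10^3 → 432000 Ω.
R2: red, orange → 23; red ×10^2 → 2300 Ω.
Series: 432000 + 2300 = 434300 Ω.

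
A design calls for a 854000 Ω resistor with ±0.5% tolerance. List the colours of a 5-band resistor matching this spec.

grey, green, yellow, orange, green

854000 Ω = 854 × 10^3.
8 → grey
5 → green
4 → yellow
Multiplier 10^3 → orange.
±0.5% tolerance → green.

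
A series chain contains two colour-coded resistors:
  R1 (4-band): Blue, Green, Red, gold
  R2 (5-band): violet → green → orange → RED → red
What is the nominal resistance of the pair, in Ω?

R1: blue, green → 65; red ×10^2 → 6500 Ω.
R2: violet, green, orange → 753; red ×10^2 → 75300 Ω.
Series: 6500 + 75300 = 81800 Ω.

81800 Ω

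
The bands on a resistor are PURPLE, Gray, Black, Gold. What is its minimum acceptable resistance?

74.1 Ω

Violet → 7 (first significant figure)
Grey → 8 (second significant figure)
Black → ×1 multiplier
Gold → ±5% tolerance
78 × 1 = 78 Ω
Minimum = 78 × (1 − 5/100) = 74.1 Ω.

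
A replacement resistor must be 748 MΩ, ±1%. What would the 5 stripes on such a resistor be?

violet, yellow, grey, blue, brown

748000000 Ω = 748 × 10^6.
7 → violet
4 → yellow
8 → grey
Multiplier 10^6 → blue.
±1% tolerance → brown.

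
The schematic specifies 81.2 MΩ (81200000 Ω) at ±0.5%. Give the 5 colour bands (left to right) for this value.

81200000 Ω = 812 × 10^5.
8 → grey
1 → brown
2 → red
Multiplier 10^5 → green.
±0.5% tolerance → green.

grey, brown, red, green, green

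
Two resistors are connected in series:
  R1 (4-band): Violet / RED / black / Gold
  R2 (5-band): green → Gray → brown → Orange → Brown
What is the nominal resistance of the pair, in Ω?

581072 Ω

R1: violet, red → 72; black ×1 → 72 Ω.
R2: green, grey, brown → 581; orange ×10^3 → 581000 Ω.
Series: 72 + 581000 = 581072 Ω.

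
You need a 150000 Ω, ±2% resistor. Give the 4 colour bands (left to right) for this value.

brown, green, yellow, red

150000 Ω = 15 × 10^4.
1 → brown
5 → green
Multiplier 10^4 → yellow.
±2% tolerance → red.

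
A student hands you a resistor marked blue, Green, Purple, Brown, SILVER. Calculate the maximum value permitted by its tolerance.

7227 Ω

Blue → 6 (first significant figure)
Green → 5 (second significant figure)
Violet → 7 (third significant figure)
Brown → ×10 multiplier
Silver → ±10% tolerance
657 × 10 = 6570 Ω
Maximum = 6570 × (1 + 10/100) = 7227 Ω.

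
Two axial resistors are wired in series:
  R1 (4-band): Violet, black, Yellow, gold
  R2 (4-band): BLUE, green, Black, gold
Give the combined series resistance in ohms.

R1: violet, black → 70; yellow ×10^4 → 700000 Ω.
R2: blue, green → 65; black ×1 → 65 Ω.
Series: 700000 + 65 = 700065 Ω.

700065 Ω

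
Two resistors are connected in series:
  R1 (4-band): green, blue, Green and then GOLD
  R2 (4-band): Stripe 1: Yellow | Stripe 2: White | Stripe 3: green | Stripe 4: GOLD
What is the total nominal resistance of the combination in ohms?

R1: green, blue → 56; green ×10^5 → 5600000 Ω.
R2: yellow, white → 49; green ×10^5 → 4900000 Ω.
Series: 5600000 + 4900000 = 10500000 Ω.

10500000 Ω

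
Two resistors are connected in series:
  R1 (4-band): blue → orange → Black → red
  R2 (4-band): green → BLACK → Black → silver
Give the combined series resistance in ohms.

R1: blue, orange → 63; black ×1 → 63 Ω.
R2: green, black → 50; black ×1 → 50 Ω.
Series: 63 + 50 = 113 Ω.

113 Ω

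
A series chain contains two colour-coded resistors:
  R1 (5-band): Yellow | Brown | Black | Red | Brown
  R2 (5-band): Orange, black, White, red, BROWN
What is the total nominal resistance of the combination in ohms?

71900 Ω

R1: yellow, brown, black → 410; red ×10^2 → 41000 Ω.
R2: orange, black, white → 309; red ×10^2 → 30900 Ω.
Series: 41000 + 30900 = 71900 Ω.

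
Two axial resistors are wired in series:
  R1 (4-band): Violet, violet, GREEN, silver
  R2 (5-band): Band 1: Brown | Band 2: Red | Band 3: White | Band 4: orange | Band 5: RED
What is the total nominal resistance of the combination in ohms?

R1: violet, violet → 77; green ×10^5 → 7700000 Ω.
R2: brown, red, white → 129; orange ×10^3 → 129000 Ω.
Series: 7700000 + 129000 = 7829000 Ω.

7829000 Ω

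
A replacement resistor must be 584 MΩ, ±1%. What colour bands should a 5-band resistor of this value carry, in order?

584000000 Ω = 584 × 10^6.
5 → green
8 → grey
4 → yellow
Multiplier 10^6 → blue.
±1% tolerance → brown.

green, grey, yellow, blue, brown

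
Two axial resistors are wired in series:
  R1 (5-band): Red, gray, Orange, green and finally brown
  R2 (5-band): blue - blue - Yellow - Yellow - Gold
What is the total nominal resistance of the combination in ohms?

R1: red, grey, orange → 283; green ×10^5 → 28300000 Ω.
R2: blue, blue, yellow → 664; yellow ×10^4 → 6640000 Ω.
Series: 28300000 + 6640000 = 34940000 Ω.

34940000 Ω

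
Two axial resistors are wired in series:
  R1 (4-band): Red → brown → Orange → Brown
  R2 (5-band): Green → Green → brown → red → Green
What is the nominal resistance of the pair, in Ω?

76100 Ω

R1: red, brown → 21; orange ×10^3 → 21000 Ω.
R2: green, green, brown → 551; red ×10^2 → 55100 Ω.
Series: 21000 + 55100 = 76100 Ω.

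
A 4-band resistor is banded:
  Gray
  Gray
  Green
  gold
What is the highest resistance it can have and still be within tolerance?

Grey → 8 (first significant figure)
Grey → 8 (second significant figure)
Green → ×10^5 multiplier
Gold → ±5% tolerance
88 × 100000 = 8800000 Ω
Highest = 8800000 × (1 + 5/100) = 9240000 Ω.

9240000 Ω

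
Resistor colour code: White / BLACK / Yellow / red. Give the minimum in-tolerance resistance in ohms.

882000 Ω

White → 9 (first significant figure)
Black → 0 (second significant figure)
Yellow → ×10^4 multiplier
Red → ±2% tolerance
90 × 10000 = 900000 Ω
Minimum = 900000 × (1 − 2/100) = 882000 Ω.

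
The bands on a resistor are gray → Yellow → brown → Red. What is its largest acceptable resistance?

856.8 Ω

Grey → 8 (first significant figure)
Yellow → 4 (second significant figure)
Brown → ×10 multiplier
Red → ±2% tolerance
84 × 10 = 840 Ω
Largest = 840 × (1 + 2/100) = 856.8 Ω.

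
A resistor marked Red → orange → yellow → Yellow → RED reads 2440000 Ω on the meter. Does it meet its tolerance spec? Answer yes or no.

no

Red → 2 (first significant figure)
Orange → 3 (second significant figure)
Yellow → 4 (third significant figure)
Yellow → ×10^4 multiplier
Red → ±2% tolerance
234 × 10000 = 2340000 Ω
Allowed range: 2293200 Ω to 2386800 Ω.
2440000 Ω lies outside that range.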